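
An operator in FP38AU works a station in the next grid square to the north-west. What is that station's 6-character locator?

FP28xv

Longitude subsquare a = 0; −1 → -1, wraps to 23 = x, carry into square.
Longitude square 3; −1 → 2.
Latitude subsquare u = 20; +1 → 21 = v.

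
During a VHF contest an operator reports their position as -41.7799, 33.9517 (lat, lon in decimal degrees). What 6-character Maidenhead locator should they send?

Offset from 180°W / 90°S: lon 213.9517°, lat 48.2201°.
Field (20°×10°, letters A–R): lon ⌊213.9517/20⌋ = 10 → K; lat ⌊48.2201/10⌋ = 4 → E.
Square (2°×1°, digits 0–9): lon ⌊13.9517/2⌋ = 6; lat ⌊8.2201/1⌋ = 8.
Subsquare (5′×2.5′, letters a–x): lon ⌊1.9517/0.0833333⌋ = 23 → x; lat ⌊0.2201/0.0416667⌋ = 5 → f.

KE68xf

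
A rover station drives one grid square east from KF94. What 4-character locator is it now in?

LF04

Longitude square 9; +1 → 10, wraps to 0, carry into field.
Longitude field K = 10; +1 → 11 = L.
The latitude characters are unchanged.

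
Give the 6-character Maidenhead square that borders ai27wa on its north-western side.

AI27vb

Longitude subsquare w = 22; −1 → 21 = v.
Latitude subsquare a = 0; +1 → 1 = b.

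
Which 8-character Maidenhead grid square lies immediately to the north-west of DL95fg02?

Longitude extended square 0; −1 → -1, wraps to 9, carry into subsquare.
Longitude subsquare f = 5; −1 → 4 = e.
Latitude extended square 2; +1 → 3.

DL95eg93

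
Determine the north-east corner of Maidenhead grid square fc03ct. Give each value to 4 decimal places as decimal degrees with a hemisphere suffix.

66.1667° S, 79.7500° W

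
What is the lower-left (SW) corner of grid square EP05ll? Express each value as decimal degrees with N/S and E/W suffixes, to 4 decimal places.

65.4583° N, 99.0833° W

Field E=4, P=15: +4·20° lon, +15·10° lat → SW at lon -100°, lat 60°.
Square 0, 5: +0·2° lon, +5·1° lat → SW at lon -100°, lat 65°.
Subsquare l=11, l=11: +11·0.0833333° lon, +11·0.0416667° lat → SW at lon -99.0833°, lat 65.4583°.
latitude 65.4583° N, longitude 99.0833° W.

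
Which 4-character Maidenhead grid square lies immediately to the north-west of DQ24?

DQ15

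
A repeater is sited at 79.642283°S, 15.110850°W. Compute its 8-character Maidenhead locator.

IB20ki65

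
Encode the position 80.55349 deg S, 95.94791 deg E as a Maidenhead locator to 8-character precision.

NA79xk37

Add 180° to longitude and 90° to latitude: 275.94791, 9.44651.
Field (20°×10°, letters A–R): 275.94791/20 → 13 → N, 9.44651/10 → 0 → A; chars NA.
Square (2°×1°, digits 0–9): 15.94791/2 → 7, 9.44651/1 → 9; chars 79.
Subsquare (5′×2.5′, letters a–x): 1.94791/0.0833333 → 23 → x, 0.44651/0.0416667 → 10 → k; chars xk.
Extended square (30″×15″, digits 0–9): 0.03124/0.00833333 → 3, 0.02984/0.00416667 → 7; chars 37.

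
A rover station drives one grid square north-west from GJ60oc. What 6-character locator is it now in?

Longitude subsquare o = 14; −1 → 13 = n.
Latitude subsquare c = 2; +1 → 3 = d.

GJ60nd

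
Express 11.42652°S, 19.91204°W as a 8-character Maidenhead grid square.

IH08bn07

Add 180° to longitude and 90° to latitude: 160.08796, 78.57348.
Field: 160.08796/20 → 8 → I, 78.57348/10 → 7 → H; chars IH.
Square: 0.08796/2 → 0, 8.57348/1 → 8; chars 08.
Subsquare: 0.08796/0.0833333 → 1 → b, 0.57348/0.0416667 → 13 → n; chars bn.
Extended square: 0.00463/0.00833333 → 0, 0.03181/0.00416667 → 7; chars 07.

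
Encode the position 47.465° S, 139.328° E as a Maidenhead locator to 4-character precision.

Offset from 180°W / 90°S: lon 319.33°, lat 42.53°.
Field: lon ⌊319.33/20⌋ = 15 → P; lat ⌊42.53/10⌋ = 4 → E.
Square: lon ⌊19.33/2⌋ = 9; lat ⌊2.53/1⌋ = 2.

PE92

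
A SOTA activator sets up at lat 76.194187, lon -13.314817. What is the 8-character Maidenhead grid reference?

IQ36ie26

Add 180° to longitude and 90° to latitude: 166.68518, 166.19419.
Field (20°×10°, letters A–R): 166.68518/20 → 8 → I, 166.19419/10 → 16 → Q; chars IQ.
Square (2°×1°, digits 0–9): 6.68518/2 → 3, 6.19419/1 → 6; chars 36.
Subsquare (5′×2.5′, letters a–x): 0.68518/0.0833333 → 8 → i, 0.19419/0.0416667 → 4 → e; chars ie.
Extended square (30″×15″, digits 0–9): 0.01852/0.00833333 → 2, 0.02752/0.00416667 → 6; chars 26.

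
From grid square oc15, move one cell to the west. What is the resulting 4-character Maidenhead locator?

OC05

Longitude square 1; −1 → 0.
The latitude characters are unchanged.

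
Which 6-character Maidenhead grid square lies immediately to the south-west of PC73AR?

PC63xq

Longitude subsquare a = 0; −1 → -1, wraps to 23 = x, carry into square.
Longitude square 7; −1 → 6.
Latitude subsquare r = 17; −1 → 16 = q.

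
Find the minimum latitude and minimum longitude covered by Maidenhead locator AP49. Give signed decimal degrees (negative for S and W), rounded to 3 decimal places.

Field A=0, P=15: +0·20° lon, +15·10° lat → SW at lon -180°, lat 60°.
Square 4, 9: +4·2° lon, +9·1° lat → SW at lon -172°, lat 69°.
latitude 69.000, longitude -172.000.

69.000, -172.000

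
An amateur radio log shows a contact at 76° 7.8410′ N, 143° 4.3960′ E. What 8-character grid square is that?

QQ16md81

Shift to the Maidenhead origin (180°W, 90°S): lon 323.07327, lat 166.13068.
Field: 323.07327/20 → 16 → Q, 166.13068/10 → 16 → Q; chars QQ.
Square: 3.07327/2 → 1, 6.13068/1 → 6; chars 16.
Subsquare: 1.07327/0.0833333 → 12 → m, 0.13068/0.0416667 → 3 → d; chars md.
Extended square: 0.07327/0.00833333 → 8, 0.00568/0.00416667 → 1; chars 81.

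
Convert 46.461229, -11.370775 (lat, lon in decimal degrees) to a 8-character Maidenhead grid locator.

IN46hl50

Shift to the Maidenhead origin (180°W, 90°S): lon 168.62922, lat 136.46123.
Field: 168.62922/20 → 8 → I, 136.46123/10 → 13 → N; chars IN.
Square: 8.62922/2 → 4, 6.46123/1 → 6; chars 46.
Subsquare: 0.62922/0.0833333 → 7 → h, 0.46123/0.0416667 → 11 → l; chars hl.
Extended square: 0.04589/0.00833333 → 5, 0.00290/0.00416667 → 0; chars 50.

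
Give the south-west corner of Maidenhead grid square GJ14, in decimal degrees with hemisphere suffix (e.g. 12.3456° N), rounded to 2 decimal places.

Field G=6, J=9: +6·20° lon, +9·10° lat → SW at lon -60°, lat 0°.
Square 1, 4: +1·2° lon, +4·1° lat → SW at lon -58°, lat 4°.
latitude 4.00° N, longitude 58.00° W.

4.00° N, 58.00° W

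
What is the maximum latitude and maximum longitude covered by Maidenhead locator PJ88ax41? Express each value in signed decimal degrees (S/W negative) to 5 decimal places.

8.96667, 136.04167

Field P=15, J=9: +15·20° lon, +9·10° lat → SW at lon 120°, lat 0°.
Square 8, 8: +8·2° lon, +8·1° lat → SW at lon 136°, lat 8°.
Subsquare a=0, x=23: +0·0.0833333° lon, +23·0.0416667° lat → SW at lon 136°, lat 8.95833°.
Extended square 4, 1: +4·0.00833333° lon, +1·0.00416667° lat → SW at lon 136.033°, lat 8.9625°.
Cell spans 0.00833333° lon × 0.00416667° lat. NE corner is SW corner plus one full cell.
latitude 8.96667, longitude 136.04167.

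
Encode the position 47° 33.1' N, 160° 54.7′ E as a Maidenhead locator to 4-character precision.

RN07

Offset from 180°W / 90°S: lon 340.91°, lat 137.55°.
Field: lon ⌊340.91/20⌋ = 17 → R; lat ⌊137.55/10⌋ = 13 → N.
Square: lon ⌊0.91/2⌋ = 0; lat ⌊7.55/1⌋ = 7.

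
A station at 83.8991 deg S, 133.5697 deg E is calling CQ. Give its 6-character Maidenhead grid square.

PA66sc

Add 180° to longitude and 90° to latitude: 313.5697, 6.1009.
Field (20°×10°, letters A–R): lon ⌊313.5697/20⌋ = 15 → P; lat ⌊6.1009/10⌋ = 0 → A.
Square (2°×1°, digits 0–9): lon ⌊13.5697/2⌋ = 6; lat ⌊6.1009/1⌋ = 6.
Subsquare (5′×2.5′, letters a–x): lon ⌊1.5697/0.0833333⌋ = 18 → s; lat ⌊0.1009/0.0416667⌋ = 2 → c.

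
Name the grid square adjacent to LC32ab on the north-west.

LC22xc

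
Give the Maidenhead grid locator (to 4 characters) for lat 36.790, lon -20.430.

Offset from 180°W / 90°S: lon 159.57°, lat 126.79°.
Field: lon ⌊159.57/20⌋ = 7 → H; lat ⌊126.79/10⌋ = 12 → M.
Square: lon ⌊19.57/2⌋ = 9; lat ⌊6.79/1⌋ = 6.

HM96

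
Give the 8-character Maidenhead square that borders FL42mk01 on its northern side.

Latitude extended square 1; +1 → 2.
The longitude characters are unchanged.

FL42mk02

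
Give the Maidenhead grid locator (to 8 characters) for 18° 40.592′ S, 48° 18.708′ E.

Add 180° to longitude and 90° to latitude: 228.31180, 71.32347.
Field (20°×10°, letters A–R): 228.31180/20 → 11 → L, 71.32347/10 → 7 → H; chars LH.
Square (2°×1°, digits 0–9): 8.31180/2 → 4, 1.32347/1 → 1; chars 41.
Subsquare (5′×2.5′, letters a–x): 0.31180/0.0833333 → 3 → d, 0.32347/0.0416667 → 7 → h; chars dh.
Extended square (30″×15″, digits 0–9): 0.06180/0.00833333 → 7, 0.03180/0.00416667 → 7; chars 77.

LH41dh77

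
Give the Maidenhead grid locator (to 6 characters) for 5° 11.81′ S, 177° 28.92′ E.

RI84rt

Shift to the Maidenhead origin (180°W, 90°S): lon 357.4820, lat 84.8032.
Field: lon ⌊357.4820/20⌋ = 17 → R; lat ⌊84.8032/10⌋ = 8 → I.
Square: lon ⌊17.4820/2⌋ = 8; lat ⌊4.8032/1⌋ = 4.
Subsquare: lon ⌊1.4820/0.0833333⌋ = 17 → r; lat ⌊0.8032/0.0416667⌋ = 19 → t.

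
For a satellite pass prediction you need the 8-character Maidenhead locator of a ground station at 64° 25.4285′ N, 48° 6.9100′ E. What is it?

LP44bk31

Offset from 180°W / 90°S: lon 228.11517°, lat 154.42381°.
Field: 228.11517/20 → 11 → L, 154.42381/10 → 15 → P; chars LP.
Square: 8.11517/2 → 4, 4.42381/1 → 4; chars 44.
Subsquare: 0.11517/0.0833333 → 1 → b, 0.42381/0.0416667 → 10 → k; chars bk.
Extended square: 0.03183/0.00833333 → 3, 0.00714/0.00416667 → 1; chars 31.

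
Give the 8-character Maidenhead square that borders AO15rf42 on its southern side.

AO15rf41

Latitude extended square 2; −1 → 1.
The longitude characters are unchanged.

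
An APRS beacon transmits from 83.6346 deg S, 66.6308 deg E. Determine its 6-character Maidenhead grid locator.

Shift to the Maidenhead origin (180°W, 90°S): lon 246.6308, lat 6.3654.
Field (20°×10°, letters A–R): 246.6308/20 → 12 → M, 6.3654/10 → 0 → A; chars MA.
Square (2°×1°, digits 0–9): 6.6308/2 → 3, 6.3654/1 → 6; chars 36.
Subsquare (5′×2.5′, letters a–x): 0.6308/0.0833333 → 7 → h, 0.3654/0.0416667 → 8 → i; chars hi.

MA36hi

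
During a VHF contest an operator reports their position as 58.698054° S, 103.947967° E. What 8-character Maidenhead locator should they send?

OD11xh32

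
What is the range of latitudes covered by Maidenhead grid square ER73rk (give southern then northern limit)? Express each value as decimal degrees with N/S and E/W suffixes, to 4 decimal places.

83.4167° N, 83.4583° N

Field E=4, R=17: +4·20° lon, +17·10° lat → SW at lon -100°, lat 80°.
Square 7, 3: +7·2° lon, +3·1° lat → SW at lon -86°, lat 83°.
Subsquare r=17, k=10: +17·0.0833333° lon, +10·0.0416667° lat → SW at lon -84.5833°, lat 83.4167°.
Cell spans 0.0833333° lon × 0.0416667° lat.
south 83.4167° N, north 83.4583° N.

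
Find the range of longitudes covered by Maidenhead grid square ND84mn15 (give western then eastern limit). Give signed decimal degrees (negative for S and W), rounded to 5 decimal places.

97.00833, 97.01667

Field N=13, D=3: +13·20° lon, +3·10° lat → SW at lon 80°, lat -60°.
Square 8, 4: +8·2° lon, +4·1° lat → SW at lon 96°, lat -56°.
Subsquare m=12, n=13: +12·0.0833333° lon, +13·0.0416667° lat → SW at lon 97°, lat -55.4583°.
Extended square 1, 5: +1·0.00833333° lon, +5·0.00416667° lat → SW at lon 97.0083°, lat -55.4375°.
Cell spans 0.00833333° lon × 0.00416667° lat.
west 97.00833, east 97.01667.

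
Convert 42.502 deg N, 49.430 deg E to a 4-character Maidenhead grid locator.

LN42

Offset from 180°W / 90°S: lon 229.43°, lat 132.50°.
Field: lon ⌊229.43/20⌋ = 11 → L; lat ⌊132.50/10⌋ = 13 → N.
Square: lon ⌊9.43/2⌋ = 4; lat ⌊2.50/1⌋ = 2.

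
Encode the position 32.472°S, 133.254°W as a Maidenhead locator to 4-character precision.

Add 180° to longitude and 90° to latitude: 46.75, 57.53.
Field (20°×10°, letters A–R): 46.75/20 → 2 → C, 57.53/10 → 5 → F; chars CF.
Square (2°×1°, digits 0–9): 6.75/2 → 3, 7.53/1 → 7; chars 37.

CF37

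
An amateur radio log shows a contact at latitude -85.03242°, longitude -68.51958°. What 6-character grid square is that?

Add 180° to longitude and 90° to latitude: 111.4804, 4.9676.
Field: 111.4804/20 → 5 → F, 4.9676/10 → 0 → A; chars FA.
Square: 11.4804/2 → 5, 4.9676/1 → 4; chars 54.
Subsquare: 1.4804/0.0833333 → 17 → r, 0.9676/0.0416667 → 23 → x; chars rx.

FA54rx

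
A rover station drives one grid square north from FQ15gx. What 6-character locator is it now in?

FQ16ga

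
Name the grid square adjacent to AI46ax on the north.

Latitude subsquare x = 23; +1 → 24, wraps to 0 = a, carry into square.
Latitude square 6; +1 → 7.
The longitude characters are unchanged.

AI47aa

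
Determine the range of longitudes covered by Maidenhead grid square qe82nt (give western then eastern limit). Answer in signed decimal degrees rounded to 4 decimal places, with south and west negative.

157.0833, 157.1667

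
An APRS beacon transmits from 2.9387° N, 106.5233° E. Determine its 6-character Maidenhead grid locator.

Offset from 180°W / 90°S: lon 286.5233°, lat 92.9387°.
Field (20°×10°, letters A–R): 286.5233/20 → 14 → O, 92.9387/10 → 9 → J; chars OJ.
Square (2°×1°, digits 0–9): 6.5233/2 → 3, 2.9387/1 → 2; chars 32.
Subsquare (5′×2.5′, letters a–x): 0.5233/0.0833333 → 6 → g, 0.9387/0.0416667 → 22 → w; chars gw.

OJ32gw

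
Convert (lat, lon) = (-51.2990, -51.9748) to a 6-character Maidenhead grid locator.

Shift to the Maidenhead origin (180°W, 90°S): lon 128.0252, lat 38.7010.
Field: 128.0252/20 → 6 → G, 38.7010/10 → 3 → D; chars GD.
Square: 8.0252/2 → 4, 8.7010/1 → 8; chars 48.
Subsquare: 0.0252/0.0833333 → 0 → a, 0.7010/0.0416667 → 16 → q; chars aq.

GD48aq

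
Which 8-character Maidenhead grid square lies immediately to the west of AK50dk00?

AK50ck90

Longitude extended square 0; −1 → -1, wraps to 9, carry into subsquare.
Longitude subsquare d = 3; −1 → 2 = c.
The latitude characters are unchanged.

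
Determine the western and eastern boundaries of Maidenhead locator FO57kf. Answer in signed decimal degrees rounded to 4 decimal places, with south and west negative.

Field F=5, O=14: +5·20° lon, +14·10° lat → SW at lon -80°, lat 50°.
Square 5, 7: +5·2° lon, +7·1° lat → SW at lon -70°, lat 57°.
Subsquare k=10, f=5: +10·0.0833333° lon, +5·0.0416667° lat → SW at lon -69.1667°, lat 57.2083°.
Cell spans 0.0833333° lon × 0.0416667° lat.
west -69.1667, east -69.0833.

-69.1667, -69.0833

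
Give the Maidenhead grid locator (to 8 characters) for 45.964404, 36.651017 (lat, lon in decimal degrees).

KN85hx81

Offset from 180°W / 90°S: lon 216.65102°, lat 135.96440°.
Field: 216.65102/20 → 10 → K, 135.96440/10 → 13 → N; chars KN.
Square: 16.65102/2 → 8, 5.96440/1 → 5; chars 85.
Subsquare: 0.65102/0.0833333 → 7 → h, 0.96440/0.0416667 → 23 → x; chars hx.
Extended square: 0.06768/0.00833333 → 8, 0.00607/0.00416667 → 1; chars 81.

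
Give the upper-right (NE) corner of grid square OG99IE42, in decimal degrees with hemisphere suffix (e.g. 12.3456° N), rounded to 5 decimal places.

20.82083° S, 118.70833° E

Field O=14, G=6: +14·20° lon, +6·10° lat → SW at lon 100°, lat -30°.
Square 9, 9: +9·2° lon, +9·1° lat → SW at lon 118°, lat -21°.
Subsquare i=8, e=4: +8·0.0833333° lon, +4·0.0416667° lat → SW at lon 118.667°, lat -20.8333°.
Extended square 4, 2: +4·0.00833333° lon, +2·0.00416667° lat → SW at lon 118.7°, lat -20.825°.
Cell spans 0.00833333° lon × 0.00416667° lat. NE corner is SW corner plus one full cell.
latitude 20.82083° S, longitude 118.70833° E.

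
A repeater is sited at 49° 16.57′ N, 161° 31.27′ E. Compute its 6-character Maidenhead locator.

RN09sg

Shift to the Maidenhead origin (180°W, 90°S): lon 341.5212, lat 139.2762.
Field (20°×10°, letters A–R): 341.5212/20 → 17 → R, 139.2762/10 → 13 → N; chars RN.
Square (2°×1°, digits 0–9): 1.5212/2 → 0, 9.2762/1 → 9; chars 09.
Subsquare (5′×2.5′, letters a–x): 1.5212/0.0833333 → 18 → s, 0.2762/0.0416667 → 6 → g; chars sg.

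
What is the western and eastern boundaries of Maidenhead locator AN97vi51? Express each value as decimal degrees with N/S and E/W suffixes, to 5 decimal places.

160.20833° W, 160.20000° W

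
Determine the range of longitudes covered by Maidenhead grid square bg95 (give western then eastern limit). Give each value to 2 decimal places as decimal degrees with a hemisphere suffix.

Field B=1, G=6: +1·20° lon, +6·10° lat → SW at lon -160°, lat -30°.
Square 9, 5: +9·2° lon, +5·1° lat → SW at lon -142°, lat -25°.
Cell spans 2° lon × 1° lat.
west 142.00° W, east 140.00° W.

142.00° W, 140.00° W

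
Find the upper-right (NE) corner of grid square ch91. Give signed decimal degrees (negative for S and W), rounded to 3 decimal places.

-18.000, -120.000

Field C=2, H=7: +2·20° lon, +7·10° lat → SW at lon -140°, lat -20°.
Square 9, 1: +9·2° lon, +1·1° lat → SW at lon -122°, lat -19°.
Cell spans 2° lon × 1° lat. NE corner is SW corner plus one full cell.
latitude -18.000, longitude -120.000.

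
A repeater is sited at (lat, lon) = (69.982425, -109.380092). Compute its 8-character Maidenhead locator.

Add 180° to longitude and 90° to latitude: 70.61991, 159.98243.
Field (20°×10°, letters A–R): lon ⌊70.61991/20⌋ = 3 → D; lat ⌊159.98243/10⌋ = 15 → P.
Square (2°×1°, digits 0–9): lon ⌊10.61991/2⌋ = 5; lat ⌊9.98243/1⌋ = 9.
Subsquare (5′×2.5′, letters a–x): lon ⌊0.61991/0.0833333⌋ = 7 → h; lat ⌊0.98243/0.0416667⌋ = 23 → x.
Extended square (30″×15″, digits 0–9): lon ⌊0.03657/0.00833333⌋ = 4; lat ⌊0.02409/0.00416667⌋ = 5.

DP59hx45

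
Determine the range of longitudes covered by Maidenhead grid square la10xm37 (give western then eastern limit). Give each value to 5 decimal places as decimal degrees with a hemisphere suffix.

43.94167° E, 43.95000° E

Field L=11, A=0: +11·20° lon, +0·10° lat → SW at lon 40°, lat -90°.
Square 1, 0: +1·2° lon, +0·1° lat → SW at lon 42°, lat -90°.
Subsquare x=23, m=12: +23·0.0833333° lon, +12·0.0416667° lat → SW at lon 43.9167°, lat -89.5°.
Extended square 3, 7: +3·0.00833333° lon, +7·0.00416667° lat → SW at lon 43.9417°, lat -89.4708°.
Cell spans 0.00833333° lon × 0.00416667° lat.
west 43.94167° E, east 43.95000° E.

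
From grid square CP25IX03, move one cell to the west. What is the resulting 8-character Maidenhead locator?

CP25hx93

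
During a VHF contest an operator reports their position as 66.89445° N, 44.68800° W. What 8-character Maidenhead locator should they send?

GP76pv74

Add 180° to longitude and 90° to latitude: 135.31200, 156.89445.
Field: lon ⌊135.31200/20⌋ = 6 → G; lat ⌊156.89445/10⌋ = 15 → P.
Square: lon ⌊15.31200/2⌋ = 7; lat ⌊6.89445/1⌋ = 6.
Subsquare: lon ⌊1.31200/0.0833333⌋ = 15 → p; lat ⌊0.89445/0.0416667⌋ = 21 → v.
Extended square: lon ⌊0.06200/0.00833333⌋ = 7; lat ⌊0.01945/0.00416667⌋ = 4.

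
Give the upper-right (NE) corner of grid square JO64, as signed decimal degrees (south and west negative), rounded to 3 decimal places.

55.000, 14.000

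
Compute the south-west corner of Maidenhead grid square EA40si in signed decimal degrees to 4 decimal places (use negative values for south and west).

-89.6667, -90.5000

Field E=4, A=0: +4·20° lon, +0·10° lat → SW at lon -100°, lat -90°.
Square 4, 0: +4·2° lon, +0·1° lat → SW at lon -92°, lat -90°.
Subsquare s=18, i=8: +18·0.0833333° lon, +8·0.0416667° lat → SW at lon -90.5°, lat -89.6667°.
latitude -89.6667, longitude -90.5000.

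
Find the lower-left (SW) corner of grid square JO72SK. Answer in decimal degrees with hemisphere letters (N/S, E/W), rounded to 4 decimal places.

Field J=9, O=14: +9·20° lon, +14·10° lat → SW at lon 0°, lat 50°.
Square 7, 2: +7·2° lon, +2·1° lat → SW at lon 14°, lat 52°.
Subsquare s=18, k=10: +18·0.0833333° lon, +10·0.0416667° lat → SW at lon 15.5°, lat 52.4167°.
latitude 52.4167° N, longitude 15.5000° E.

52.4167° N, 15.5000° E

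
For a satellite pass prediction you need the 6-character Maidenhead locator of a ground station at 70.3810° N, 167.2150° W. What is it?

AQ60jj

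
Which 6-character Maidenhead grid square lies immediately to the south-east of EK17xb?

EK27aa

Longitude subsquare x = 23; +1 → 24, wraps to 0 = a, carry into square.
Longitude square 1; +1 → 2.
Latitude subsquare b = 1; −1 → 0 = a.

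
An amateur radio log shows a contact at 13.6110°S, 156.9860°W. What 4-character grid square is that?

BH16

Add 180° to longitude and 90° to latitude: 23.01, 76.39.
Field (20°×10°, letters A–R): 23.01/20 → 1 → B, 76.39/10 → 7 → H; chars BH.
Square (2°×1°, digits 0–9): 3.01/2 → 1, 6.39/1 → 6; chars 16.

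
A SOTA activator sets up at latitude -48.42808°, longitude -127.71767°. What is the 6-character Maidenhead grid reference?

Shift to the Maidenhead origin (180°W, 90°S): lon 52.2823, lat 41.5719.
Field: lon ⌊52.2823/20⌋ = 2 → C; lat ⌊41.5719/10⌋ = 4 → E.
Square: lon ⌊12.2823/2⌋ = 6; lat ⌊1.5719/1⌋ = 1.
Subsquare: lon ⌊0.2823/0.0833333⌋ = 3 → d; lat ⌊0.5719/0.0416667⌋ = 13 → n.

CE61dn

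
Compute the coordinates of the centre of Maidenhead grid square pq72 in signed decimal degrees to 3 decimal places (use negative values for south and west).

Field P=15, Q=16: +15·20° lon, +16·10° lat → SW at lon 120°, lat 70°.
Square 7, 2: +7·2° lon, +2·1° lat → SW at lon 134°, lat 72°.
Cell spans 2° lon × 1° lat. Centre is SW corner plus half of each.
latitude 72.500, longitude 135.000.

72.500, 135.000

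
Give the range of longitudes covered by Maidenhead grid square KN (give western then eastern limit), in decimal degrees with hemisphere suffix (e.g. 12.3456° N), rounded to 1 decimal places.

Field K=10, N=13: +10·20° lon, +13·10° lat → SW at lon 20°, lat 40°.
Cell spans 20° lon × 10° lat.
west 20.0° E, east 40.0° E.

20.0° E, 40.0° E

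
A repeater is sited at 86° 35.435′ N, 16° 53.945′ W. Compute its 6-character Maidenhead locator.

Add 180° to longitude and 90° to latitude: 163.1009, 176.5906.
Field: 163.1009/20 → 8 → I, 176.5906/10 → 17 → R; chars IR.
Square: 3.1009/2 → 1, 6.5906/1 → 6; chars 16.
Subsquare: 1.1009/0.0833333 → 13 → n, 0.5906/0.0416667 → 14 → o; chars no.

IR16no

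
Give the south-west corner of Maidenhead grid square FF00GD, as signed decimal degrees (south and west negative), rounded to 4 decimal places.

Field F=5, F=5: +5·20° lon, +5·10° lat → SW at lon -80°, lat -40°.
Square 0, 0: +0·2° lon, +0·1° lat → SW at lon -80°, lat -40°.
Subsquare g=6, d=3: +6·0.0833333° lon, +3·0.0416667° lat → SW at lon -79.5°, lat -39.875°.
latitude -39.8750, longitude -79.5000.

-39.8750, -79.5000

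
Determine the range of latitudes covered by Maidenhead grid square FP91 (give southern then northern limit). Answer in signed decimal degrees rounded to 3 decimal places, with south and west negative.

Field F=5, P=15: +5·20° lon, +15·10° lat → SW at lon -80°, lat 60°.
Square 9, 1: +9·2° lon, +1·1° lat → SW at lon -62°, lat 61°.
Cell spans 2° lon × 1° lat.
south 61.000, north 62.000.

61.000, 62.000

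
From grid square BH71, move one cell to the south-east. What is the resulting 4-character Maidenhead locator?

Longitude square 7; +1 → 8.
Latitude square 1; −1 → 0.

BH80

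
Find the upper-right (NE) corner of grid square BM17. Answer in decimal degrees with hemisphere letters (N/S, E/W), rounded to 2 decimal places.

Field B=1, M=12: +1·20° lon, +12·10° lat → SW at lon -160°, lat 30°.
Square 1, 7: +1·2° lon, +7·1° lat → SW at lon -158°, lat 37°.
Cell spans 2° lon × 1° lat. NE corner is SW corner plus one full cell.
latitude 38.00° N, longitude 156.00° W.

38.00° N, 156.00° W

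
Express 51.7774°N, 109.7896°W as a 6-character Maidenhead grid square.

Add 180° to longitude and 90° to latitude: 70.2104, 141.7774.
Field (20°×10°, letters A–R): 70.2104/20 → 3 → D, 141.7774/10 → 14 → O; chars DO.
Square (2°×1°, digits 0–9): 10.2104/2 → 5, 1.7774/1 → 1; chars 51.
Subsquare (5′×2.5′, letters a–x): 0.2104/0.0833333 → 2 → c, 0.7774/0.0416667 → 18 → s; chars cs.

DO51cs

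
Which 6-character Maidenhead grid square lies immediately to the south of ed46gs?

ED46gr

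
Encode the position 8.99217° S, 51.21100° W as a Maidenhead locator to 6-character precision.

GI41ja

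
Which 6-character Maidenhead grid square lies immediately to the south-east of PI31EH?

Longitude subsquare e = 4; +1 → 5 = f.
Latitude subsquare h = 7; −1 → 6 = g.

PI31fg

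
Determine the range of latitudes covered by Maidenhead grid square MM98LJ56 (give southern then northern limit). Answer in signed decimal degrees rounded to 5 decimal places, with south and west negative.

Field M=12, M=12: +12·20° lon, +12·10° lat → SW at lon 60°, lat 30°.
Square 9, 8: +9·2° lon, +8·1° lat → SW at lon 78°, lat 38°.
Subsquare l=11, j=9: +11·0.0833333° lon, +9·0.0416667° lat → SW at lon 78.9167°, lat 38.375°.
Extended square 5, 6: +5·0.00833333° lon, +6·0.00416667° lat → SW at lon 78.9583°, lat 38.4°.
Cell spans 0.00833333° lon × 0.00416667° lat.
south 38.40000, north 38.40417.

38.40000, 38.40417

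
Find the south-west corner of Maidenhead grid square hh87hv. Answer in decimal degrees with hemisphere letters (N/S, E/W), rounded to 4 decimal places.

12.1250° S, 23.4167° W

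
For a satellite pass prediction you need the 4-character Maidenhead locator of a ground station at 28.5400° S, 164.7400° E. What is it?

Offset from 180°W / 90°S: lon 344.74°, lat 61.46°.
Field (20°×10°, letters A–R): lon ⌊344.74/20⌋ = 17 → R; lat ⌊61.46/10⌋ = 6 → G.
Square (2°×1°, digits 0–9): lon ⌊4.74/2⌋ = 2; lat ⌊1.46/1⌋ = 1.

RG21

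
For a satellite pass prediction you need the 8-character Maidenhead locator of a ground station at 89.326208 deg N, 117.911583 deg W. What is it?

Add 180° to longitude and 90° to latitude: 62.08842, 179.32621.
Field: 62.08842/20 → 3 → D, 179.32621/10 → 17 → R; chars DR.
Square: 2.08842/2 → 1, 9.32621/1 → 9; chars 19.
Subsquare: 0.08842/0.0833333 → 1 → b, 0.32621/0.0416667 → 7 → h; chars bh.
Extended square: 0.00508/0.00833333 → 0, 0.03454/0.00416667 → 8; chars 08.

DR19bh08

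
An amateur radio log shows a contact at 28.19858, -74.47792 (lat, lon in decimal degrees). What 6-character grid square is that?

FL28se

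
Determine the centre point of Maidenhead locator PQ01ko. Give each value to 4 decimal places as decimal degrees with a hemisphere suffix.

Field P=15, Q=16: +15·20° lon, +16·10° lat → SW at lon 120°, lat 70°.
Square 0, 1: +0·2° lon, +1·1° lat → SW at lon 120°, lat 71°.
Subsquare k=10, o=14: +10·0.0833333° lon, +14·0.0416667° lat → SW at lon 120.833°, lat 71.5833°.
Cell spans 0.0833333° lon × 0.0416667° lat. Centre is SW corner plus half of each.
latitude 71.6042° N, longitude 120.8750° E.

71.6042° N, 120.8750° E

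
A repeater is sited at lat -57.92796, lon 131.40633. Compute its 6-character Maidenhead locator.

PD52qb

Add 180° to longitude and 90° to latitude: 311.4063, 32.0720.
Field: 311.4063/20 → 15 → P, 32.0720/10 → 3 → D; chars PD.
Square: 11.4063/2 → 5, 2.0720/1 → 2; chars 52.
Subsquare: 1.4063/0.0833333 → 16 → q, 0.0720/0.0416667 → 1 → b; chars qb.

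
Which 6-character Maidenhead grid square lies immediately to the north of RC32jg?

RC32jh

Latitude subsquare g = 6; +1 → 7 = h.
The longitude characters are unchanged.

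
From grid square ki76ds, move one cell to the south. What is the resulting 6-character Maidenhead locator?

Latitude subsquare s = 18; −1 → 17 = r.
The longitude characters are unchanged.

KI76dr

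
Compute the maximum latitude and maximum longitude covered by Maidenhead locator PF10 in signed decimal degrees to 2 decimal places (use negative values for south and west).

Field P=15, F=5: +15·20° lon, +5·10° lat → SW at lon 120°, lat -40°.
Square 1, 0: +1·2° lon, +0·1° lat → SW at lon 122°, lat -40°.
Cell spans 2° lon × 1° lat. NE corner is SW corner plus one full cell.
latitude -39.00, longitude 124.00.

-39.00, 124.00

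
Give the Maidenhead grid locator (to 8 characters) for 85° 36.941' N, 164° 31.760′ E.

RR25go37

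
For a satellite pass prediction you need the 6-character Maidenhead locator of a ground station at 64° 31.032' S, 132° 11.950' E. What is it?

PC65cl

Shift to the Maidenhead origin (180°W, 90°S): lon 312.1992, lat 25.4828.
Field: lon ⌊312.1992/20⌋ = 15 → P; lat ⌊25.4828/10⌋ = 2 → C.
Square: lon ⌊12.1992/2⌋ = 6; lat ⌊5.4828/1⌋ = 5.
Subsquare: lon ⌊0.1992/0.0833333⌋ = 2 → c; lat ⌊0.4828/0.0416667⌋ = 11 → l.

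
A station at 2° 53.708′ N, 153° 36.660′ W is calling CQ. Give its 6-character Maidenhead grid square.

BJ32ev

Add 180° to longitude and 90° to latitude: 26.3890, 92.8951.
Field: lon ⌊26.3890/20⌋ = 1 → B; lat ⌊92.8951/10⌋ = 9 → J.
Square: lon ⌊6.3890/2⌋ = 3; lat ⌊2.8951/1⌋ = 2.
Subsquare: lon ⌊0.3890/0.0833333⌋ = 4 → e; lat ⌊0.8951/0.0416667⌋ = 21 → v.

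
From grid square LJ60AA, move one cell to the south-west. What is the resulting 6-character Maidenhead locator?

Longitude subsquare a = 0; −1 → -1, wraps to 23 = x, carry into square.
Longitude square 6; −1 → 5.
Latitude subsquare a = 0; −1 → -1, wraps to 23 = x, carry into square.
Latitude square 0; −1 → -1, wraps to 9, carry into field.
Latitude field J = 9; −1 → 8 = I.

LI59xx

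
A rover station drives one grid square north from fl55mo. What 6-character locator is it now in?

Latitude subsquare o = 14; +1 → 15 = p.
The longitude characters are unchanged.

FL55mp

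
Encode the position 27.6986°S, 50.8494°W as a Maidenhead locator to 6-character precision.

Offset from 180°W / 90°S: lon 129.1506°, lat 62.3014°.
Field (20°×10°, letters A–R): 129.1506/20 → 6 → G, 62.3014/10 → 6 → G; chars GG.
Square (2°×1°, digits 0–9): 9.1506/2 → 4, 2.3014/1 → 2; chars 42.
Subsquare (5′×2.5′, letters a–x): 1.1506/0.0833333 → 13 → n, 0.3014/0.0416667 → 7 → h; chars nh.

GG42nh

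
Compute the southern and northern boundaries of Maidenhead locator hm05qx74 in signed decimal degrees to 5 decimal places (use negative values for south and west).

35.97500, 35.97917

Field H=7, M=12: +7·20° lon, +12·10° lat → SW at lon -40°, lat 30°.
Square 0, 5: +0·2° lon, +5·1° lat → SW at lon -40°, lat 35°.
Subsquare q=16, x=23: +16·0.0833333° lon, +23·0.0416667° lat → SW at lon -38.6667°, lat 35.9583°.
Extended square 7, 4: +7·0.00833333° lon, +4·0.00416667° lat → SW at lon -38.6083°, lat 35.975°.
Cell spans 0.00833333° lon × 0.00416667° lat.
south 35.97500, north 35.97917.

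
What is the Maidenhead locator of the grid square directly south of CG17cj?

CG17ci

Latitude subsquare j = 9; −1 → 8 = i.
The longitude characters are unchanged.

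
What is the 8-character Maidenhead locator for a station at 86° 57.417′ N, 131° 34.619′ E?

PR56sw99

Add 180° to longitude and 90° to latitude: 311.57698, 176.95695.
Field: lon ⌊311.57698/20⌋ = 15 → P; lat ⌊176.95695/10⌋ = 17 → R.
Square: lon ⌊11.57698/2⌋ = 5; lat ⌊6.95695/1⌋ = 6.
Subsquare: lon ⌊1.57698/0.0833333⌋ = 18 → s; lat ⌊0.95695/0.0416667⌋ = 22 → w.
Extended square: lon ⌊0.07698/0.00833333⌋ = 9; lat ⌊0.04028/0.00416667⌋ = 9.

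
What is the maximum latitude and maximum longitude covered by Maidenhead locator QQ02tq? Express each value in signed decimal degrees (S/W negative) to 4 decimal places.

72.7083, 141.6667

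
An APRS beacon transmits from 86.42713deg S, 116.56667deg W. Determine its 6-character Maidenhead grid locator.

DA13rn

Add 180° to longitude and 90° to latitude: 63.4333, 3.5729.
Field: 63.4333/20 → 3 → D, 3.5729/10 → 0 → A; chars DA.
Square: 3.4333/2 → 1, 3.5729/1 → 3; chars 13.
Subsquare: 1.4333/0.0833333 → 17 → r, 0.5729/0.0416667 → 13 → n; chars rn.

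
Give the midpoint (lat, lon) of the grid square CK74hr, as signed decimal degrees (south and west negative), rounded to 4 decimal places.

Field C=2, K=10: +2·20° lon, +10·10° lat → SW at lon -140°, lat 10°.
Square 7, 4: +7·2° lon, +4·1° lat → SW at lon -126°, lat 14°.
Subsquare h=7, r=17: +7·0.0833333° lon, +17·0.0416667° lat → SW at lon -125.417°, lat 14.7083°.
Cell spans 0.0833333° lon × 0.0416667° lat. Centre is SW corner plus half of each.
latitude 14.7292, longitude -125.3750.

14.7292, -125.3750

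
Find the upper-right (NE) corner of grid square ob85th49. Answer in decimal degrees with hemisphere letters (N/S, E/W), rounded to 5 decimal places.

74.66667° S, 117.62500° E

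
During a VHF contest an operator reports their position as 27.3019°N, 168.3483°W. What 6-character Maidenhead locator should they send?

AL57th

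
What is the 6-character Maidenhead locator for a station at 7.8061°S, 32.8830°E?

KI62ke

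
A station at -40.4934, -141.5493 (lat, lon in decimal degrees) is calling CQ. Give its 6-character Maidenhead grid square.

Add 180° to longitude and 90° to latitude: 38.4507, 49.5066.
Field: lon ⌊38.4507/20⌋ = 1 → B; lat ⌊49.5066/10⌋ = 4 → E.
Square: lon ⌊18.4507/2⌋ = 9; lat ⌊9.5066/1⌋ = 9.
Subsquare: lon ⌊0.4507/0.0833333⌋ = 5 → f; lat ⌊0.5066/0.0416667⌋ = 12 → m.

BE99fm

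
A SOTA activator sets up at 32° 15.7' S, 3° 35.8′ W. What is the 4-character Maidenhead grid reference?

Offset from 180°W / 90°S: lon 176.40°, lat 57.74°.
Field: lon ⌊176.40/20⌋ = 8 → I; lat ⌊57.74/10⌋ = 5 → F.
Square: lon ⌊16.40/2⌋ = 8; lat ⌊7.74/1⌋ = 7.

IF87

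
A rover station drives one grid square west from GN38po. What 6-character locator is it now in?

GN38oo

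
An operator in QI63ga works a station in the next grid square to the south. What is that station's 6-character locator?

Latitude subsquare a = 0; −1 → -1, wraps to 23 = x, carry into square.
Latitude square 3; −1 → 2.
The longitude characters are unchanged.

QI62gx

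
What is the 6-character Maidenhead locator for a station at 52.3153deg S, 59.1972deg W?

GD07jq

Shift to the Maidenhead origin (180°W, 90°S): lon 120.8028, lat 37.6847.
Field: 120.8028/20 → 6 → G, 37.6847/10 → 3 → D; chars GD.
Square: 0.8028/2 → 0, 7.6847/1 → 7; chars 07.
Subsquare: 0.8028/0.0833333 → 9 → j, 0.6847/0.0416667 → 16 → q; chars jq.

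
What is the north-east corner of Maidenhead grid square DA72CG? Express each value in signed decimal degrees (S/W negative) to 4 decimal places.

Field D=3, A=0: +3·20° lon, +0·10° lat → SW at lon -120°, lat -90°.
Square 7, 2: +7·2° lon, +2·1° lat → SW at lon -106°, lat -88°.
Subsquare c=2, g=6: +2·0.0833333° lon, +6·0.0416667° lat → SW at lon -105.833°, lat -87.75°.
Cell spans 0.0833333° lon × 0.0416667° lat. NE corner is SW corner plus one full cell.
latitude -87.7083, longitude -105.7500.

-87.7083, -105.7500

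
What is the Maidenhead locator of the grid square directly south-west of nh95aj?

Longitude subsquare a = 0; −1 → -1, wraps to 23 = x, carry into square.
Longitude square 9; −1 → 8.
Latitude subsquare j = 9; −1 → 8 = i.

NH85xi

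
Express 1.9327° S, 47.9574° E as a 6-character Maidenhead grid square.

LI38xb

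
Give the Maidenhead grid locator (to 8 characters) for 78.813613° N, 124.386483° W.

CQ78tt35

Offset from 180°W / 90°S: lon 55.61352°, lat 168.81361°.
Field: 55.61352/20 → 2 → C, 168.81361/10 → 16 → Q; chars CQ.
Square: 15.61352/2 → 7, 8.81361/1 → 8; chars 78.
Subsquare: 1.61352/0.0833333 → 19 → t, 0.81361/0.0416667 → 19 → t; chars tt.
Extended square: 0.03018/0.00833333 → 3, 0.02195/0.00416667 → 5; chars 35.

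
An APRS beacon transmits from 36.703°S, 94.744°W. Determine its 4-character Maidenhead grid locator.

EF23

Shift to the Maidenhead origin (180°W, 90°S): lon 85.26, lat 53.30.
Field (20°×10°, letters A–R): lon ⌊85.26/20⌋ = 4 → E; lat ⌊53.30/10⌋ = 5 → F.
Square (2°×1°, digits 0–9): lon ⌊5.26/2⌋ = 2; lat ⌊3.30/1⌋ = 3.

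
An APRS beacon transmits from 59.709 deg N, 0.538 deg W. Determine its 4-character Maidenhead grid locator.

IO99

Shift to the Maidenhead origin (180°W, 90°S): lon 179.46, lat 149.71.
Field (20°×10°, letters A–R): 179.46/20 → 8 → I, 149.71/10 → 14 → O; chars IO.
Square (2°×1°, digits 0–9): 19.46/2 → 9, 9.71/1 → 9; chars 99.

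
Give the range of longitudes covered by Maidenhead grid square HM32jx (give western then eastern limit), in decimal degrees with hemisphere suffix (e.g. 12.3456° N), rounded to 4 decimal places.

33.2500° W, 33.1667° W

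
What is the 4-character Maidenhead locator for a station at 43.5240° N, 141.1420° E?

QN03

Offset from 180°W / 90°S: lon 321.14°, lat 133.52°.
Field (20°×10°, letters A–R): 321.14/20 → 16 → Q, 133.52/10 → 13 → N; chars QN.
Square (2°×1°, digits 0–9): 1.14/2 → 0, 3.52/1 → 3; chars 03.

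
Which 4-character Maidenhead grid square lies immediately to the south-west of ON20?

OM19

Longitude square 2; −1 → 1.
Latitude square 0; −1 → -1, wraps to 9, carry into field.
Latitude field N = 13; −1 → 12 = M.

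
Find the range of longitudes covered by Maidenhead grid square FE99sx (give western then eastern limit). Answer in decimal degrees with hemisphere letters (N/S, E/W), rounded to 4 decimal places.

60.5000° W, 60.4167° W

Field F=5, E=4: +5·20° lon, +4·10° lat → SW at lon -80°, lat -50°.
Square 9, 9: +9·2° lon, +9·1° lat → SW at lon -62°, lat -41°.
Subsquare s=18, x=23: +18·0.0833333° lon, +23·0.0416667° lat → SW at lon -60.5°, lat -40.0417°.
Cell spans 0.0833333° lon × 0.0416667° lat.
west 60.5000° W, east 60.4167° W.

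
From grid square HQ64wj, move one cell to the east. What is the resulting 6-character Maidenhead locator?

HQ64xj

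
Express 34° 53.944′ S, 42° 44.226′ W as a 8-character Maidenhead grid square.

GF85pc14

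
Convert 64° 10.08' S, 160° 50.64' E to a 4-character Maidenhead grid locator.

Shift to the Maidenhead origin (180°W, 90°S): lon 340.84, lat 25.83.
Field: 340.84/20 → 17 → R, 25.83/10 → 2 → C; chars RC.
Square: 0.84/2 → 0, 5.83/1 → 5; chars 05.

RC05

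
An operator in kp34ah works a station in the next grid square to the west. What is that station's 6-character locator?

KP24xh

Longitude subsquare a = 0; −1 → -1, wraps to 23 = x, carry into square.
Longitude square 3; −1 → 2.
The latitude characters are unchanged.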